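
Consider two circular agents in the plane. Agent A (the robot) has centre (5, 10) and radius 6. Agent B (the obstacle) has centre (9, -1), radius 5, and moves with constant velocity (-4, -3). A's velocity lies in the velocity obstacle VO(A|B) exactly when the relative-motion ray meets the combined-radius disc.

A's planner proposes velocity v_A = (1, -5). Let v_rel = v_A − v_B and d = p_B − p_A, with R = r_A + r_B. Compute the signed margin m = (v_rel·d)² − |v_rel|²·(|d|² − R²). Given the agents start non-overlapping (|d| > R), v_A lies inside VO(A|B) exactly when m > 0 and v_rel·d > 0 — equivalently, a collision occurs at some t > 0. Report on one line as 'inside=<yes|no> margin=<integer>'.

d = (4, -11),  |d|² = 137;  R = 6+5 = 11,  c = 137−11² = 16
v_rel = (5, -2),  |v_rel|² = 29;  v_rel·d = (5)·(4) + (-2)·(-11) = 42
29·t² − 84·t + 16 = 0  ⇒  m = 42² − 29·16 = 1300
m = 1300 > 0,  v_rel·d = 42 > 0  ⇒  inside

inside=yes margin=1300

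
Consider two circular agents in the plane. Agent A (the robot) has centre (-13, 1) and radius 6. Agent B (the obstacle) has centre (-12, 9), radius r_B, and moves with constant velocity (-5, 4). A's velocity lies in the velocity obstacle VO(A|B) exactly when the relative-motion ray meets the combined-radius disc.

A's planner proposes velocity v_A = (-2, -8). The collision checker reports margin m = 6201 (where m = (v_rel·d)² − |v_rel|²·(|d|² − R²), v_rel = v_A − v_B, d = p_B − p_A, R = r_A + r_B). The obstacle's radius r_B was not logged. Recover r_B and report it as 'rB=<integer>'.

m = 6201
d = (1, 8);  v_rel = (3, -12),  |v_rel|² = 153
v_rel×d = (3)·(8) − (-12)·(1) = 36
since m = R²·153 − 36²:  R² = (1296 + 6201) / 153 = 49
R = √49 = 7  ⇒  r_B = 7 − 6 = 1

rB=1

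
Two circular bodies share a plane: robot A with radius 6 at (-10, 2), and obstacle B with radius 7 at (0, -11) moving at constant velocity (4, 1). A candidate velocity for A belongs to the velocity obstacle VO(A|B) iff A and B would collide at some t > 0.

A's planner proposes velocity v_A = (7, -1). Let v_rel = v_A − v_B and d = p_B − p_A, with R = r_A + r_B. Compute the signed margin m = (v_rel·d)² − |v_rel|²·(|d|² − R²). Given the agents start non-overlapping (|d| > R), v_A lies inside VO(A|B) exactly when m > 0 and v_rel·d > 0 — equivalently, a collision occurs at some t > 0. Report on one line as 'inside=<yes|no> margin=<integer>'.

d = (10, -13),  |d|² = 269;  R = 6+7 = 13,  c = 269−13² = 100
v_rel = (3, -2),  |v_rel|² = 13;  v_rel·d = (3)·(10) + (-2)·(-13) = 56
13·t² − 112·t + 100 = 0  ⇒  m = 56² − 13·100 = 1836
m = 1836 > 0,  v_rel·d = 56 > 0  ⇒  inside

inside=yes margin=1836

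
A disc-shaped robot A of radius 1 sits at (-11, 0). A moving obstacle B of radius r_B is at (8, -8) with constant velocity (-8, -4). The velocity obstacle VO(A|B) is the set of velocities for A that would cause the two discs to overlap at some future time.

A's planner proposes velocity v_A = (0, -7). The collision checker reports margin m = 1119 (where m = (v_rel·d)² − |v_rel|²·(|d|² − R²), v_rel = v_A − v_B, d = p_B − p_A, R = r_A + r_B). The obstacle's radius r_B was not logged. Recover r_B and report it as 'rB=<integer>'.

m = 1119
d = (19, -8);  v_rel = (8, -3),  |v_rel|² = 73
v_rel×d = (8)·(-8) − (-3)·(19) = -7
since m = R²·73 − (-7)²:  R² = (49 + 1119) / 73 = 16
R = √16 = 4  ⇒  r_B = 4 − 1 = 3

rB=3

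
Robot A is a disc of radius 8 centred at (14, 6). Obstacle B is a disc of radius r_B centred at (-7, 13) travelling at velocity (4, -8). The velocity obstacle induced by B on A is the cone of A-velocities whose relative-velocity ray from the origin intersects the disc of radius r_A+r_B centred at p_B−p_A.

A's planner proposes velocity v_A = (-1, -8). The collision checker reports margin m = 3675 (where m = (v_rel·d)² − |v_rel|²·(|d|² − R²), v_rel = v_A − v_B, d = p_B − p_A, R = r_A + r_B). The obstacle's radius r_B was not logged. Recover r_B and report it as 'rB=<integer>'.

m = 3675
d = (-21, 7);  v_rel = (-5, 0),  |v_rel|² = 25
v_rel×d = (-5)·(7) − (0)·(-21) = -35
since m = R²·25 − (-35)²:  R² = (1225 + 3675) / 25 = 196
R = √196 = 14  ⇒  r_B = 14 − 8 = 6

rB=6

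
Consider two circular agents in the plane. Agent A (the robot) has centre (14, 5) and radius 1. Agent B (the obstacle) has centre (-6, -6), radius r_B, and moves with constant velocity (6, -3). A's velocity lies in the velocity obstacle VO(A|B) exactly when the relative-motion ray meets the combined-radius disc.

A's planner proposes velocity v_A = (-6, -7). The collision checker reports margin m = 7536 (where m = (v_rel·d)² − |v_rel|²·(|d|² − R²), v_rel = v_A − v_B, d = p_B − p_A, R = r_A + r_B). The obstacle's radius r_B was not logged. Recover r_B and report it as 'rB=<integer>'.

m = 7536
d = (-20, -11);  v_rel = (-12, -4),  |v_rel|² = 160
v_rel×d = (-12)·(-11) − (-4)·(-20) = 52
since m = R²·160 − 52²:  R² = (2704 + 7536) / 160 = 64
R = √64 = 8  ⇒  r_B = 8 − 1 = 7

rB=7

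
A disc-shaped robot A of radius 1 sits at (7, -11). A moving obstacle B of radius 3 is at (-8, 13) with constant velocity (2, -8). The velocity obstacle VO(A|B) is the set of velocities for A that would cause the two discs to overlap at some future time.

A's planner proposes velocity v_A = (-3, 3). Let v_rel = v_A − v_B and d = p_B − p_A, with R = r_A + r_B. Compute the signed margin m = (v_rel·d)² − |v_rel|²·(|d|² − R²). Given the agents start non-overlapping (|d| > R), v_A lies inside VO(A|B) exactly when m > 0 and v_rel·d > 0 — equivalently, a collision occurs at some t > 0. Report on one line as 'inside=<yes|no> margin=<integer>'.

d = (-15, 24),  |d|² = 801;  R = 1+3 = 4,  c = 801−4² = 785
v_rel = (-5, 11),  |v_rel|² = 146;  v_rel·d = (-5)·(-15) + (11)·(24) = 339
146·t² − 678·t + 785 = 0  ⇒  m = 339² − 146·785 = 311
m = 311 > 0,  v_rel·d = 339 > 0  ⇒  inside

inside=yes margin=311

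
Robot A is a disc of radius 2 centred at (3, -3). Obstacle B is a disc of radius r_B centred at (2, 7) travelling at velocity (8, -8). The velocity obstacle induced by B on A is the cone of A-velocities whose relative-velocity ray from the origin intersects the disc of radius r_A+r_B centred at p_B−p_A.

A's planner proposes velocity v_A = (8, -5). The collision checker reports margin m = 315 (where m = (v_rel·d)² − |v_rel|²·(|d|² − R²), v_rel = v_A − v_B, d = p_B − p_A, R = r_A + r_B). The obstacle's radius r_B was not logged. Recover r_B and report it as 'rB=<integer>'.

m = 315
d = (-1, 10);  v_rel = (0, 3),  |v_rel|² = 9
v_rel×d = (0)·(10) − (3)·(-1) = 3
since m = R²·9 − 3²:  R² = (9 + 315) / 9 = 36
R = √36 = 6  ⇒  r_B = 6 − 2 = 4

rB=4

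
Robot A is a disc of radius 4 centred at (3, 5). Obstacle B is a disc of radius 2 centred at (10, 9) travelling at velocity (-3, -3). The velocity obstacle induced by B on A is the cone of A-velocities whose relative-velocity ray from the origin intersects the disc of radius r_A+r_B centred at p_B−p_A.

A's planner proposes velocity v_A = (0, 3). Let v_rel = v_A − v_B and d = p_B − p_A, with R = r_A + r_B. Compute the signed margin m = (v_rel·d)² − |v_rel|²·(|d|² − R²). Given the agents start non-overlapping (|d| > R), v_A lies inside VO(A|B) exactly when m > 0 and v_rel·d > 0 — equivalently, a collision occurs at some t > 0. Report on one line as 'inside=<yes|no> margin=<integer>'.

d = (7, 4),  |d|² = 65;  R = 4+2 = 6,  c = 65−6² = 29
v_rel = (3, 6),  |v_rel|² = 45;  v_rel·d = (3)·(7) + (6)·(4) = 45
45·t² − 90·t + 29 = 0  ⇒  m = 45² − 45·29 = 720
m = 720 > 0,  v_rel·d = 45 > 0  ⇒  inside

inside=yes margin=720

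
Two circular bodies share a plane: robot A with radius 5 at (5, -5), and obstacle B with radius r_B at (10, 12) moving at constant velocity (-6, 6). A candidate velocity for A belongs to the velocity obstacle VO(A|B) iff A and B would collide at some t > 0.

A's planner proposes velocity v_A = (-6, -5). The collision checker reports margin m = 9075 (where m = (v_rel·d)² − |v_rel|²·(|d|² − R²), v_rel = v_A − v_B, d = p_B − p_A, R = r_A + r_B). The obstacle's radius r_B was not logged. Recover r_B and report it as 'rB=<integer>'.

m = 9075
d = (5, 17);  v_rel = (0, -11),  |v_rel|² = 121
v_rel×d = (0)·(17) − (-11)·(5) = 55
since m = R²·121 − 55²:  R² = (3025 + 9075) / 121 = 100
R = √100 = 10  ⇒  r_B = 10 − 5 = 5

rB=5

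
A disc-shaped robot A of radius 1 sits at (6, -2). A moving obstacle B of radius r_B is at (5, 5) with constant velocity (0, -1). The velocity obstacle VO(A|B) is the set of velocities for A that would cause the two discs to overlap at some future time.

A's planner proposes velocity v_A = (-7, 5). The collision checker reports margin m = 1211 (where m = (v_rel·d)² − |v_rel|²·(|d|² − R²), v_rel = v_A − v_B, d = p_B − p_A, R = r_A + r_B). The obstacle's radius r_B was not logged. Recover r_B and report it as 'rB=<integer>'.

m = 1211
d = (-1, 7);  v_rel = (-7, 6),  |v_rel|² = 85
v_rel×d = (-7)·(7) − (6)·(-1) = -43
since m = R²·85 − (-43)²:  R² = (1849 + 1211) / 85 = 36
R = √36 = 6  ⇒  r_B = 6 − 1 = 5

rB=5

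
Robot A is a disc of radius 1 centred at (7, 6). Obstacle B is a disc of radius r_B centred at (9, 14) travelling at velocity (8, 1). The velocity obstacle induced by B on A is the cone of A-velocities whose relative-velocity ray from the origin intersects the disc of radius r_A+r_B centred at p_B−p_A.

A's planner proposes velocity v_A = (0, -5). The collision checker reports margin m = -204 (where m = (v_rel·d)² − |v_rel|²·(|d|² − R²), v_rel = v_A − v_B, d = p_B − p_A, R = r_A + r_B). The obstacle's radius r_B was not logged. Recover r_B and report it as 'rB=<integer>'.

m = -204
d = (2, 8);  v_rel = (-8, -6),  |v_rel|² = 100
v_rel×d = (-8)·(8) − (-6)·(2) = -52
since m = R²·100 − (-52)²:  R² = (2704 + -204) / 100 = 25
R = √25 = 5  ⇒  r_B = 5 − 1 = 4

rB=4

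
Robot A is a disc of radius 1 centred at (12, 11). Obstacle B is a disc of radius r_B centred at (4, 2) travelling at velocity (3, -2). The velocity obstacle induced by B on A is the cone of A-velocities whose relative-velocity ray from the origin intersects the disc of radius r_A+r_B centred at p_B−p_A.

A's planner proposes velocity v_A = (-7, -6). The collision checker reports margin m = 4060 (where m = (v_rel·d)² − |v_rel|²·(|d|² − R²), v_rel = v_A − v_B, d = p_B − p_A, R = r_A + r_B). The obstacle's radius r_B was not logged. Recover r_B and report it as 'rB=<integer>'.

m = 4060
d = (-8, -9);  v_rel = (-10, -4),  |v_rel|² = 116
v_rel×d = (-10)·(-9) − (-4)·(-8) = 58
since m = R²·116 − 58²:  R² = (3364 + 4060) / 116 = 64
R = √64 = 8  ⇒  r_B = 8 − 1 = 7

rB=7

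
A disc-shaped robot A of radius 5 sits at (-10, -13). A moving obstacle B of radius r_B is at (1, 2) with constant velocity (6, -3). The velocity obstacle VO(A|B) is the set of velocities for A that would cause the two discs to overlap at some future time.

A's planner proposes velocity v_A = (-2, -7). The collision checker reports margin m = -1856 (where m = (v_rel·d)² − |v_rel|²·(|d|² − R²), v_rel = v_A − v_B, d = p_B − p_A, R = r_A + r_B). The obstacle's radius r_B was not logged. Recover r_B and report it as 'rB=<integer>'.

m = -1856
d = (11, 15);  v_rel = (-8, -4),  |v_rel|² = 80
v_rel×d = (-8)·(15) − (-4)·(11) = -76
since m = R²·80 − (-76)²:  R² = (5776 + -1856) / 80 = 49
R = √49 = 7  ⇒  r_B = 7 − 5 = 2

rB=2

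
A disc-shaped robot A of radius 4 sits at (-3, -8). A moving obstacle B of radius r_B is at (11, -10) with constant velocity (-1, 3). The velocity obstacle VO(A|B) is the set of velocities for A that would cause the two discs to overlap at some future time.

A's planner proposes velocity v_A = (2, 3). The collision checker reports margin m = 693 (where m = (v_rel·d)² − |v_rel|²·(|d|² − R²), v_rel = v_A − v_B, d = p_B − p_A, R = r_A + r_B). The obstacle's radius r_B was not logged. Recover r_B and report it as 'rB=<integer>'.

m = 693
d = (14, -2);  v_rel = (3, 0),  |v_rel|² = 9
v_rel×d = (3)·(-2) − (0)·(14) = -6
since m = R²·9 − (-6)²:  R² = (36 + 693) / 9 = 81
R = √81 = 9  ⇒  r_B = 9 − 4 = 5

rB=5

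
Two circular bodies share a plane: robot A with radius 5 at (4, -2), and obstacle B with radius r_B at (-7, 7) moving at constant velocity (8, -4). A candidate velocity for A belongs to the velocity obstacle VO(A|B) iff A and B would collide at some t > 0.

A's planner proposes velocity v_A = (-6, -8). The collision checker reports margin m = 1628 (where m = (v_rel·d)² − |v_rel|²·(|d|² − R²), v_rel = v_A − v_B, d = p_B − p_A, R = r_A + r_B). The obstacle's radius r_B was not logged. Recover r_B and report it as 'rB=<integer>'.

m = 1628
d = (-11, 9);  v_rel = (-14, -4),  |v_rel|² = 212
v_rel×d = (-14)·(9) − (-4)·(-11) = -170
since m = R²·212 − (-170)²:  R² = (28900 + 1628) / 212 = 144
R = √144 = 12  ⇒  r_B = 12 − 5 = 7

rB=7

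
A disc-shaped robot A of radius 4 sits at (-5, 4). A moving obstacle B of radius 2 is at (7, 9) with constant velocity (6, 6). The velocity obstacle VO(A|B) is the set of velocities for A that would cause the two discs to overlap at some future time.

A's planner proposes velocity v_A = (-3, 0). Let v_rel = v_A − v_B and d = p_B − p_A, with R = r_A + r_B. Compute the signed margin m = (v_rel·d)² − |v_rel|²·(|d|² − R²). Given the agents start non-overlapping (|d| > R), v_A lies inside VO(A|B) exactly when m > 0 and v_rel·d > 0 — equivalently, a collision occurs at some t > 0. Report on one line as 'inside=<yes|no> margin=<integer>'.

d = (12, 5),  |d|² = 169;  R = 4+2 = 6,  c = 169−6² = 133
v_rel = (-9, -6),  |v_rel|² = 117;  v_rel·d = (-9)·(12) + (-6)·(5) = -138
117·t² + 276·t + 133 = 0  ⇒  m = (-138)² − 117·133 = 3483
m = 3483 > 0,  v_rel·d = -138 < 0  ⇒  outside

inside=no margin=3483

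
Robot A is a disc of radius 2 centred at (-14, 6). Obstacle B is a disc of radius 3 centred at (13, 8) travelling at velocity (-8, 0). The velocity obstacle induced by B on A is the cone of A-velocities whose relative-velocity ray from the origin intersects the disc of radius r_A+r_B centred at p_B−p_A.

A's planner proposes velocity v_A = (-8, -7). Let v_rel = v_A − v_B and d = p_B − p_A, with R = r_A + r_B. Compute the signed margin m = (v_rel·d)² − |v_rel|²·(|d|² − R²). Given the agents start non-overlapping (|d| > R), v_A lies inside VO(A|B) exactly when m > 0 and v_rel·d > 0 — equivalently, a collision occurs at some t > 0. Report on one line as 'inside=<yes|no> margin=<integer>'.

d = (27, 2),  |d|² = 733;  R = 2+3 = 5,  c = 733−5² = 708
v_rel = (0, -7),  |v_rel|² = 49;  v_rel·d = (0)·(27) + (-7)·(2) = -14
49·t² + 28·t + 708 = 0  ⇒  m = (-14)² − 49·708 = -34496
m = -34496 < 0,  v_rel·d = -14 < 0  ⇒  outside

inside=no margin=-34496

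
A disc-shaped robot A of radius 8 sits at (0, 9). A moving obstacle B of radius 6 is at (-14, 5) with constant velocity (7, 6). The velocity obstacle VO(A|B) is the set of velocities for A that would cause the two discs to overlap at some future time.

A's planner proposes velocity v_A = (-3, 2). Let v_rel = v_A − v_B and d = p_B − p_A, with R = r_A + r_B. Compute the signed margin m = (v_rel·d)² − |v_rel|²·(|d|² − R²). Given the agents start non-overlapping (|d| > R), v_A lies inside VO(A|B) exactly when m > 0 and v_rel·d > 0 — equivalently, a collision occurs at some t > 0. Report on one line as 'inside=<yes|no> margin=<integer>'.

d = (-14, -4),  |d|² = 212;  R = 8+6 = 14,  c = 212−14² = 16
v_rel = (-10, -4),  |v_rel|² = 116;  v_rel·d = (-10)·(-14) + (-4)·(-4) = 156
116·t² − 312·t + 16 = 0  ⇒  m = 156² − 116·16 = 22480
m = 22480 > 0,  v_rel·d = 156 > 0  ⇒  inside

inside=yes margin=22480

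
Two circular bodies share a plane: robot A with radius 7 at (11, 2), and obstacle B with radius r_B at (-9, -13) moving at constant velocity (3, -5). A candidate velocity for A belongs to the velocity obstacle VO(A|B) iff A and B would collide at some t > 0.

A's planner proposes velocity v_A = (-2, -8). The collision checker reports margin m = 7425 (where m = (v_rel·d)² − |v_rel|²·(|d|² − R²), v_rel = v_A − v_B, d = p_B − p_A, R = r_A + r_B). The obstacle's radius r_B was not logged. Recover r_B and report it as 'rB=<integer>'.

m = 7425
d = (-20, -15);  v_rel = (-5, -3),  |v_rel|² = 34
v_rel×d = (-5)·(-15) − (-3)·(-20) = 15
since m = R²·34 − 15²:  R² = (225 + 7425) / 34 = 225
R = √225 = 15  ⇒  r_B = 15 − 7 = 8

rB=8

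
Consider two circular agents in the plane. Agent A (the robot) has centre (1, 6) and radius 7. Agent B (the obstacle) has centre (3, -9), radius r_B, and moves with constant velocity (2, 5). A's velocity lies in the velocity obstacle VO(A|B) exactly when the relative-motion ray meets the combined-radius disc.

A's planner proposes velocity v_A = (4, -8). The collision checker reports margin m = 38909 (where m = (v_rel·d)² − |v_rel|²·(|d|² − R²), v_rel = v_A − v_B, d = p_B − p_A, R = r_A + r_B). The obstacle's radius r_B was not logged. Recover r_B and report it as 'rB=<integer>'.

m = 38909
d = (2, -15);  v_rel = (2, -13),  |v_rel|² = 173
v_rel×d = (2)·(-15) − (-13)·(2) = -4
since m = R²·173 − (-4)²:  R² = (16 + 38909) / 173 = 225
R = √225 = 15  ⇒  r_B = 15 − 7 = 8

rB=8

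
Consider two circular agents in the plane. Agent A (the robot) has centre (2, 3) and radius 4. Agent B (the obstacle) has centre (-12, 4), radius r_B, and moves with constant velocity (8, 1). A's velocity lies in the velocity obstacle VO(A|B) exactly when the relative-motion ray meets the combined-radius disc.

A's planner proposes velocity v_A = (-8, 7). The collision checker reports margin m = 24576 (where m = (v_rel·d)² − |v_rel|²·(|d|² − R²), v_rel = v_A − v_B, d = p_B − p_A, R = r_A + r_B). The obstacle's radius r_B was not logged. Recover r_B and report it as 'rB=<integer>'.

m = 24576
d = (-14, 1);  v_rel = (-16, 6),  |v_rel|² = 292
v_rel×d = (-16)·(1) − (6)·(-14) = 68
since m = R²·292 − 68²:  R² = (4624 + 24576) / 292 = 100
R = √100 = 10  ⇒  r_B = 10 − 4 = 6

rB=6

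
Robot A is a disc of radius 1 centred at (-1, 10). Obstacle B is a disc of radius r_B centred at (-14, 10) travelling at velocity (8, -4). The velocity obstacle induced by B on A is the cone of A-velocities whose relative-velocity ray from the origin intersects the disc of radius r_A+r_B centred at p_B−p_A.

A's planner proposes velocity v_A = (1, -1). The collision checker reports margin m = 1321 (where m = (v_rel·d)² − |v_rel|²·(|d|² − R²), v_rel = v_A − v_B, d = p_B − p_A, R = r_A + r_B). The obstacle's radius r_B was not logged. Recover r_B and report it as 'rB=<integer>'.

m = 1321
d = (-13, 0);  v_rel = (-7, 3),  |v_rel|² = 58
v_rel×d = (-7)·(0) − (3)·(-13) = 39
since m = R²·58 − 39²:  R² = (1521 + 1321) / 58 = 49
R = √49 = 7  ⇒  r_B = 7 − 1 = 6

rB=6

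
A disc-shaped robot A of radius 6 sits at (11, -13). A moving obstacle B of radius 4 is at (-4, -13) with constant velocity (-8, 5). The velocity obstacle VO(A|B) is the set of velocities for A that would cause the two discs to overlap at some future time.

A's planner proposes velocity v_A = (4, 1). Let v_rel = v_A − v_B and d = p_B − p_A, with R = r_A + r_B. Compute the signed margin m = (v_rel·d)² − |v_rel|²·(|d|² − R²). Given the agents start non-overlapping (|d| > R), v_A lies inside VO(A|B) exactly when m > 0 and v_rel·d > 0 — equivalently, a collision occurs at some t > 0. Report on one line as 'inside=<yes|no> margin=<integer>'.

d = (-15, 0),  |d|² = 225;  R = 6+4 = 10,  c = 225−10² = 125
v_rel = (12, -4),  |v_rel|² = 160;  v_rel·d = (12)·(-15) + (-4)·(0) = -180
160·t² + 360·t + 125 = 0  ⇒  m = (-180)² − 160·125 = 12400
m = 12400 > 0,  v_rel·d = -180 < 0  ⇒  outside

inside=no margin=12400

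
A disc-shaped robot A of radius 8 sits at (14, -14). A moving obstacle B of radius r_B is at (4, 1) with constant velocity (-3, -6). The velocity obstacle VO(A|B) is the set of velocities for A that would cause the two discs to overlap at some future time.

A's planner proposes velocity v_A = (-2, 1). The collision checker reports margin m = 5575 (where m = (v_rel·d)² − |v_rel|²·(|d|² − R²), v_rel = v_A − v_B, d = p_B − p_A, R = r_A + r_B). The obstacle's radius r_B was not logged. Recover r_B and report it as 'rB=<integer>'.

m = 5575
d = (-10, 15);  v_rel = (1, 7),  |v_rel|² = 50
v_rel×d = (1)·(15) − (7)·(-10) = 85
since m = R²·50 − 85²:  R² = (7225 + 5575) / 50 = 256
R = √256 = 16  ⇒  r_B = 16 − 8 = 8

rB=8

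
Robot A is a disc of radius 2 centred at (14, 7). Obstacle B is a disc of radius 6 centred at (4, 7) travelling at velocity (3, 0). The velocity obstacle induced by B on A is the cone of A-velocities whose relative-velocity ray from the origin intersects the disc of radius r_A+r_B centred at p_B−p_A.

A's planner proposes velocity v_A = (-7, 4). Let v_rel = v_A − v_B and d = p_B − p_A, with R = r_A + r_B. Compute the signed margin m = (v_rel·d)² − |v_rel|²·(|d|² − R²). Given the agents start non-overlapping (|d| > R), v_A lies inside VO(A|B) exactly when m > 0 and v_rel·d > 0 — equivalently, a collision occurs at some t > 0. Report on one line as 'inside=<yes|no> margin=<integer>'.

d = (-10, 0),  |d|² = 100;  R = 2+6 = 8,  c = 100−8² = 36
v_rel = (-10, 4),  |v_rel|² = 116;  v_rel·d = (-10)·(-10) + (4)·(0) = 100
116·t² − 200·t + 36 = 0  ⇒  m = 100² − 116·36 = 5824
m = 5824 > 0,  v_rel·d = 100 > 0  ⇒  inside

inside=yes margin=5824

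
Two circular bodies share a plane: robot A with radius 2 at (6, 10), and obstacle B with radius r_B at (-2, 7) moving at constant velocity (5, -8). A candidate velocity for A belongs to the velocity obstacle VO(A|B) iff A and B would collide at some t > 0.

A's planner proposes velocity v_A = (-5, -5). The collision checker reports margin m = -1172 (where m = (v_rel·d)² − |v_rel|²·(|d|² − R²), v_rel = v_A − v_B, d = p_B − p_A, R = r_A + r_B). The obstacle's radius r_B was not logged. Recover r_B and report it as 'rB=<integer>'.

m = -1172
d = (-8, -3);  v_rel = (-10, 3),  |v_rel|² = 109
v_rel×d = (-10)·(-3) − (3)·(-8) = 54
since m = R²·109 − 54²:  R² = (2916 + -1172) / 109 = 16
R = √16 = 4  ⇒  r_B = 4 − 2 = 2

rB=2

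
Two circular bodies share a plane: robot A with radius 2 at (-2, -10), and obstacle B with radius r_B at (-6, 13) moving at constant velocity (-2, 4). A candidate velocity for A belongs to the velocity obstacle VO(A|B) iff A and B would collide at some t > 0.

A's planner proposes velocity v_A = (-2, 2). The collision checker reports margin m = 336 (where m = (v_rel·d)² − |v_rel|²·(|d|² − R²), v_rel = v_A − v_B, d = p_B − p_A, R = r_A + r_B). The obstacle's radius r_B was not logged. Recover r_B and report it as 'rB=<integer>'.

m = 336
d = (-4, 23);  v_rel = (0, -2),  |v_rel|² = 4
v_rel×d = (0)·(23) − (-2)·(-4) = -8
since m = R²·4 − (-8)²:  R² = (64 + 336) / 4 = 100
R = √100 = 10  ⇒  r_B = 10 − 2 = 8

rB=8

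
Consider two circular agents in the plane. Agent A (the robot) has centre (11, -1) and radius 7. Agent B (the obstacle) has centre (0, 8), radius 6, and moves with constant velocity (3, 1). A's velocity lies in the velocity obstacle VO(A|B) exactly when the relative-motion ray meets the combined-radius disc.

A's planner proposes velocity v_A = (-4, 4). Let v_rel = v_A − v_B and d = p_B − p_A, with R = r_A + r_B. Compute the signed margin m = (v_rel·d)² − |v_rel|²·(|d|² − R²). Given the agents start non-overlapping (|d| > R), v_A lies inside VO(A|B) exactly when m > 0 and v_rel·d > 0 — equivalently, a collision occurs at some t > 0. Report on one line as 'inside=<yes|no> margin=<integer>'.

d = (-11, 9),  |d|² = 202;  R = 7+6 = 13,  c = 202−13² = 33
v_rel = (-7, 3),  |v_rel|² = 58;  v_rel·d = (-7)·(-11) + (3)·(9) = 104
58·t² − 208·t + 33 = 0  ⇒  m = 104² − 58·33 = 8902
m = 8902 > 0,  v_rel·d = 104 > 0  ⇒  inside

inside=yes margin=8902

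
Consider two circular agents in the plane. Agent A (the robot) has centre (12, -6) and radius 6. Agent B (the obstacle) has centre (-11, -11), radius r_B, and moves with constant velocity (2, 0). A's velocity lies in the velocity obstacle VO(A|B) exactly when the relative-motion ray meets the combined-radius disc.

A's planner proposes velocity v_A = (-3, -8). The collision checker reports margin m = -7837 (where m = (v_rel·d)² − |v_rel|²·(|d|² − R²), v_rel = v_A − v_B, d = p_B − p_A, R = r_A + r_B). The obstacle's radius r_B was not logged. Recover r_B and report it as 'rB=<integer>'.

m = -7837
d = (-23, -5);  v_rel = (-5, -8),  |v_rel|² = 89
v_rel×d = (-5)·(-5) − (-8)·(-23) = -159
since m = R²·89 − (-159)²:  R² = (25281 + -7837) / 89 = 196
R = √196 = 14  ⇒  r_B = 14 − 6 = 8

rB=8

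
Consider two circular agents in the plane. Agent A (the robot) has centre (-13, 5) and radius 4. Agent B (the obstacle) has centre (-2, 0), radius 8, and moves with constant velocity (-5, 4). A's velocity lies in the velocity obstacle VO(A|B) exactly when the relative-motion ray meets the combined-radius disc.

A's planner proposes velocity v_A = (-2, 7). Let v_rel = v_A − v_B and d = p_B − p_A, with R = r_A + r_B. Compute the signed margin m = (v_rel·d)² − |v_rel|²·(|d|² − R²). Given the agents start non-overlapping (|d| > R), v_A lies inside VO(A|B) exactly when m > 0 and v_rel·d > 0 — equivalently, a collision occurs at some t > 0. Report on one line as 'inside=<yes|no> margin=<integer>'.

d = (11, -5),  |d|² = 146;  R = 4+8 = 12,  c = 146−12² = 2
v_rel = (3, 3),  |v_rel|² = 18;  v_rel·d = (3)·(11) + (3)·(-5) = 18
18·t² − 36·t + 2 = 0  ⇒  m = 18² − 18·2 = 288
m = 288 > 0,  v_rel·d = 18 > 0  ⇒  inside

inside=yes margin=288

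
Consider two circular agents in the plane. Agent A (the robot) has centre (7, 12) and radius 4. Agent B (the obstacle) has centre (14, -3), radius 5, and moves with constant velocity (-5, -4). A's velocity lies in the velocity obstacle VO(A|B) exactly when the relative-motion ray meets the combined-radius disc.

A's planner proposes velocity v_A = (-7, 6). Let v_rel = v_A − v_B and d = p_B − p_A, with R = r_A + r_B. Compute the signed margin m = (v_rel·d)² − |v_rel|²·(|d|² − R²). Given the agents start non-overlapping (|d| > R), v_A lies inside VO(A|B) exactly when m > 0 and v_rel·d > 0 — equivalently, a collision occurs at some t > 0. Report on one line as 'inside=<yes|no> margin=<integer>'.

d = (7, -15),  |d|² = 274;  R = 4+5 = 9,  c = 274−9² = 193
v_rel = (-2, 10),  |v_rel|² = 104;  v_rel·d = (-2)·(7) + (10)·(-15) = -164
104·t² + 328·t + 193 = 0  ⇒  m = (-164)² − 104·193 = 6824
m = 6824 > 0,  v_rel·d = -164 < 0  ⇒  outside

inside=no margin=6824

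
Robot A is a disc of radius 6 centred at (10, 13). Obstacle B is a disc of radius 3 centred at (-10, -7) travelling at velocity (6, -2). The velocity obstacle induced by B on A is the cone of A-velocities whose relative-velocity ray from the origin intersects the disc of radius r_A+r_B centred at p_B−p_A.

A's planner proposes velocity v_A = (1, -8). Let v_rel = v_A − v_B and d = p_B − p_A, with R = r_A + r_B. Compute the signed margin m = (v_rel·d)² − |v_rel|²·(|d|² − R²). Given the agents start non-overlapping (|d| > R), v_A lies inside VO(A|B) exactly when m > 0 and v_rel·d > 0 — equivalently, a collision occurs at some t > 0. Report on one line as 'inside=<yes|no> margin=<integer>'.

d = (-20, -20),  |d|² = 800;  R = 6+3 = 9,  c = 800−9² = 719
v_rel = (-5, -6),  |v_rel|² = 61;  v_rel·d = (-5)·(-20) + (-6)·(-20) = 220
61·t² − 440·t + 719 = 0  ⇒  m = 220² − 61·719 = 4541
m = 4541 > 0,  v_rel·d = 220 > 0  ⇒  inside

inside=yes margin=4541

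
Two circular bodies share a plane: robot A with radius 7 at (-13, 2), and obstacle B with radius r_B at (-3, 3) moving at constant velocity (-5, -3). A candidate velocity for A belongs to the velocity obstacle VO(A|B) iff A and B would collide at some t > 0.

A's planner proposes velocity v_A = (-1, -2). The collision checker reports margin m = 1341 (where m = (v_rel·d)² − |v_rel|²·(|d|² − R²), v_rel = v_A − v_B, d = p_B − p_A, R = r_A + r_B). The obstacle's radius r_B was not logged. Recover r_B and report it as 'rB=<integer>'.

m = 1341
d = (10, 1);  v_rel = (4, 1),  |v_rel|² = 17
v_rel×d = (4)·(1) − (1)·(10) = -6
since m = R²·17 − (-6)²:  R² = (36 + 1341) / 17 = 81
R = √81 = 9  ⇒  r_B = 9 − 7 = 2

rB=2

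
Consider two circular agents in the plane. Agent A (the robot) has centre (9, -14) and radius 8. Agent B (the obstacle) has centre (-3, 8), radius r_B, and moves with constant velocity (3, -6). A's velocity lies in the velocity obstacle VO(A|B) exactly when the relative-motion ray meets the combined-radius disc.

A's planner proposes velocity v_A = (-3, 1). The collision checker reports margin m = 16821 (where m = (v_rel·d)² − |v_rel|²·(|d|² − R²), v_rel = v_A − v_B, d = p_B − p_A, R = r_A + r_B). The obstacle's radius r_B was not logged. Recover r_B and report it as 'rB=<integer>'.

m = 16821
d = (-12, 22);  v_rel = (-6, 7),  |v_rel|² = 85
v_rel×d = (-6)·(22) − (7)·(-12) = -48
since m = R²·85 − (-48)²:  R² = (2304 + 16821) / 85 = 225
R = √225 = 15  ⇒  r_B = 15 − 8 = 7

rB=7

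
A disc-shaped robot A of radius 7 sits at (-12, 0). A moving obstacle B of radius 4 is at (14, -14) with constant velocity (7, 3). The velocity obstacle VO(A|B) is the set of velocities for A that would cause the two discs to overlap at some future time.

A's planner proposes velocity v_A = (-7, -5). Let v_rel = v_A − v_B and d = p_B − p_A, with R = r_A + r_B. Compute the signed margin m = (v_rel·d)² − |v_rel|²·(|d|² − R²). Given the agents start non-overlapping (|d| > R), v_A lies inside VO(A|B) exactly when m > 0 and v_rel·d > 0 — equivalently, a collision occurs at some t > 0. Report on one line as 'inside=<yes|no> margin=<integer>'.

d = (26, -14),  |d|² = 872;  R = 7+4 = 11,  c = 872−11² = 751
v_rel = (-14, -8),  |v_rel|² = 260;  v_rel·d = (-14)·(26) + (-8)·(-14) = -252
260·t² + 504·t + 751 = 0  ⇒  m = (-252)² − 260·751 = -131756
m = -131756 < 0,  v_rel·d = -252 < 0  ⇒  outside

inside=no margin=-131756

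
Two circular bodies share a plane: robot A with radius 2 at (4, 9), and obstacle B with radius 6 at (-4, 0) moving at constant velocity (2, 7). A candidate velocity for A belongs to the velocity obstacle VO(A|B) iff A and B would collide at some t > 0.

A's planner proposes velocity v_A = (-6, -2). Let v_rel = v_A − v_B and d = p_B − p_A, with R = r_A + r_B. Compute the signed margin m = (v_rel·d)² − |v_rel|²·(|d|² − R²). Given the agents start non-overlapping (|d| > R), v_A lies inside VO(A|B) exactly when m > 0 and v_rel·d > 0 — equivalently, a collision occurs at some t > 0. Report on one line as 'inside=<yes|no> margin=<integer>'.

d = (-8, -9),  |d|² = 145;  R = 2+6 = 8,  c = 145−8² = 81
v_rel = (-8, -9),  |v_rel|² = 145;  v_rel·d = (-8)·(-8) + (-9)·(-9) = 145
145·t² − 290·t + 81 = 0  ⇒  m = 145² − 145·81 = 9280
m = 9280 > 0,  v_rel·d = 145 > 0  ⇒  inside

inside=yes margin=9280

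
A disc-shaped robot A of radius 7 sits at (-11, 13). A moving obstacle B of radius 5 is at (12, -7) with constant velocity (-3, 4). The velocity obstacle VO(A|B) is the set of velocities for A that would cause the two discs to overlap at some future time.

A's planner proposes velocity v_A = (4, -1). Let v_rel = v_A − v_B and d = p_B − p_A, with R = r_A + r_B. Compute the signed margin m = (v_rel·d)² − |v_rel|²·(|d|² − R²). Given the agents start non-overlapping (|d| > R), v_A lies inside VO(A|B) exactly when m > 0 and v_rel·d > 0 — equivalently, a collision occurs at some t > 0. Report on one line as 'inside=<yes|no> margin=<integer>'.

d = (23, -20),  |d|² = 929;  R = 7+5 = 12,  c = 929−12² = 785
v_rel = (7, -5),  |v_rel|² = 74;  v_rel·d = (7)·(23) + (-5)·(-20) = 261
74·t² − 522·t + 785 = 0  ⇒  m = 261² − 74·785 = 10031
m = 10031 > 0,  v_rel·d = 261 > 0  ⇒  inside

inside=yes margin=10031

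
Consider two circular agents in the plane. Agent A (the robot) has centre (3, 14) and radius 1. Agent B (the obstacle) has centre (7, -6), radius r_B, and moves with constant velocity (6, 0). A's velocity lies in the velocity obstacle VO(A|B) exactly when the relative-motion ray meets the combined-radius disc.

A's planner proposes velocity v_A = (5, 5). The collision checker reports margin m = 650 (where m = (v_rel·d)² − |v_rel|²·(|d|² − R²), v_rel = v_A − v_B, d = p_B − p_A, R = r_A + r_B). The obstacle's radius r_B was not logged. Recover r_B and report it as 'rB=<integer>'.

m = 650
d = (4, -20);  v_rel = (-1, 5),  |v_rel|² = 26
v_rel×d = (-1)·(-20) − (5)·(4) = 0
since m = R²·26 − 0²:  R² = (0 + 650) / 26 = 25
R = √25 = 5  ⇒  r_B = 5 − 1 = 4

rB=4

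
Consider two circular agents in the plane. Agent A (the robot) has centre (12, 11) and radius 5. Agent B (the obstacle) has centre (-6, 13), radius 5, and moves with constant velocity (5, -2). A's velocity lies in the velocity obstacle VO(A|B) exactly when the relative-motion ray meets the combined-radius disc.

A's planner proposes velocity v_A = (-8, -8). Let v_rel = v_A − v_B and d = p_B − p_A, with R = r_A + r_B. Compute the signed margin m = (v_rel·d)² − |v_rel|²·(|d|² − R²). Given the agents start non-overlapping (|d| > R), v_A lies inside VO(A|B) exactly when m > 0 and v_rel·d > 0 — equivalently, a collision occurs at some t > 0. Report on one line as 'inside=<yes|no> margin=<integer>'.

d = (-18, 2),  |d|² = 328;  R = 5+5 = 10,  c = 328−10² = 228
v_rel = (-13, -6),  |v_rel|² = 205;  v_rel·d = (-13)·(-18) + (-6)·(2) = 222
205·t² − 444·t + 228 = 0  ⇒  m = 222² − 205·228 = 2544
m = 2544 > 0,  v_rel·d = 222 > 0  ⇒  inside

inside=yes margin=2544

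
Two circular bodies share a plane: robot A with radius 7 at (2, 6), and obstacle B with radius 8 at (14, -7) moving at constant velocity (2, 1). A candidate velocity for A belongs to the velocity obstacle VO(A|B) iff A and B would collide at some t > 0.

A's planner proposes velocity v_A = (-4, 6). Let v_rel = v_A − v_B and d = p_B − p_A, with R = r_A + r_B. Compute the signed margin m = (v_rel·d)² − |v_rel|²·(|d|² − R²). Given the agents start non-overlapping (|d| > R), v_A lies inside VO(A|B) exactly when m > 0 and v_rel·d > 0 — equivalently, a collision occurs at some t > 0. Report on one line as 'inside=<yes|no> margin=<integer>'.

d = (12, -13),  |d|² = 313;  R = 7+8 = 15,  c = 313−15² = 88
v_rel = (-6, 5),  |v_rel|² = 61;  v_rel·d = (-6)·(12) + (5)·(-13) = -137
61·t² + 274·t + 88 = 0  ⇒  m = (-137)² − 61·88 = 13401
m = 13401 > 0,  v_rel·d = -137 < 0  ⇒  outside

inside=no margin=13401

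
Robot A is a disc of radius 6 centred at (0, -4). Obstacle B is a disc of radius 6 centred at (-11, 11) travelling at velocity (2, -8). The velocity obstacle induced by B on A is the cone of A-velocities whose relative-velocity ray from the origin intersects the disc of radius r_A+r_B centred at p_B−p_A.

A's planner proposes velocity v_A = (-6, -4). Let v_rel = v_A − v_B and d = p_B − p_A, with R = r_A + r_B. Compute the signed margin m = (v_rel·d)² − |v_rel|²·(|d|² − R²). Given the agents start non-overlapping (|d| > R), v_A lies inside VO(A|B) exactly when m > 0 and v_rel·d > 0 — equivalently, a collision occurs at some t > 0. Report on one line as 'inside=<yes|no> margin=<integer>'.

d = (-11, 15),  |d|² = 346;  R = 6+6 = 12,  c = 346−12² = 202
v_rel = (-8, 4),  |v_rel|² = 80;  v_rel·d = (-8)·(-11) + (4)·(15) = 148
80·t² − 296·t + 202 = 0  ⇒  m = 148² − 80·202 = 5744
m = 5744 > 0,  v_rel·d = 148 > 0  ⇒  inside

inside=yes margin=5744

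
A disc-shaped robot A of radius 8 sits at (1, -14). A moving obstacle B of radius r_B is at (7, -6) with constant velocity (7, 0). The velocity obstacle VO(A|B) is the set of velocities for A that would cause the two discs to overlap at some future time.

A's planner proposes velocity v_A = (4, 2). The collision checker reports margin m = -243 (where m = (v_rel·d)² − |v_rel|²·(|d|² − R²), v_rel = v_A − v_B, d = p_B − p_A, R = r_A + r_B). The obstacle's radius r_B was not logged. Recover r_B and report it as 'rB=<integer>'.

m = -243
d = (6, 8);  v_rel = (-3, 2),  |v_rel|² = 13
v_rel×d = (-3)·(8) − (2)·(6) = -36
since m = R²·13 − (-36)²:  R² = (1296 + -243) / 13 = 81
R = √81 = 9  ⇒  r_B = 9 − 8 = 1

rB=1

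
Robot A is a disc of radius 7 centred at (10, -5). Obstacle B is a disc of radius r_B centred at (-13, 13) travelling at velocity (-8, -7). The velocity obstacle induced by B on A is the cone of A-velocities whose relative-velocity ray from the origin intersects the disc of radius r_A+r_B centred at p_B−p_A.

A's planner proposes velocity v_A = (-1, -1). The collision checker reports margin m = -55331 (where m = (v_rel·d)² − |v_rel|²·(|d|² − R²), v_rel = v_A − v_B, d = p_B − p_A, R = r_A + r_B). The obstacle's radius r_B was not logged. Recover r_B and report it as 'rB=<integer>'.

m = -55331
d = (-23, 18);  v_rel = (7, 6),  |v_rel|² = 85
v_rel×d = (7)·(18) − (6)·(-23) = 264
since m = R²·85 − 264²:  R² = (69696 + -55331) / 85 = 169
R = √169 = 13  ⇒  r_B = 13 − 7 = 6

rB=6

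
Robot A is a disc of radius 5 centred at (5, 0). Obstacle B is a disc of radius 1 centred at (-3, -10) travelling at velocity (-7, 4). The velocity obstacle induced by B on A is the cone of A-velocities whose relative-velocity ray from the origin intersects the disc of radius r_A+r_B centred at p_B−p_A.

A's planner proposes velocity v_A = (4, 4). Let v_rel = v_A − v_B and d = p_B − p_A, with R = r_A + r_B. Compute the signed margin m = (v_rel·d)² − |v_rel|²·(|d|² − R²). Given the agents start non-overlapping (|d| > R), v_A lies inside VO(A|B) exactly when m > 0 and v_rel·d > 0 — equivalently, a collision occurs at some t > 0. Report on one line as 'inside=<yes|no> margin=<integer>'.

d = (-8, -10),  |d|² = 164;  R = 5+1 = 6,  c = 164−6² = 128
v_rel = (11, 0),  |v_rel|² = 121;  v_rel·d = (11)·(-8) + (0)·(-10) = -88
121·t² + 176·t + 128 = 0  ⇒  m = (-88)² − 121·128 = -7744
m = -7744 < 0,  v_rel·d = -88 < 0  ⇒  outside

inside=no margin=-7744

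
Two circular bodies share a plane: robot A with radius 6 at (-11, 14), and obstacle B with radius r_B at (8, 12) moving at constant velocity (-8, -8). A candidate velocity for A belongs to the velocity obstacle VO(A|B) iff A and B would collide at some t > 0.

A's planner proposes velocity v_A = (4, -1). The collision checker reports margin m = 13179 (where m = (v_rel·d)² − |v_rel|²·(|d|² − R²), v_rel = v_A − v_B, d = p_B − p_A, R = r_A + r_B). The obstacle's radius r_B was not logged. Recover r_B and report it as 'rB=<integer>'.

m = 13179
d = (19, -2);  v_rel = (12, 7),  |v_rel|² = 193
v_rel×d = (12)·(-2) − (7)·(19) = -157
since m = R²·193 − (-157)²:  R² = (24649 + 13179) / 193 = 196
R = √196 = 14  ⇒  r_B = 14 − 6 = 8

rB=8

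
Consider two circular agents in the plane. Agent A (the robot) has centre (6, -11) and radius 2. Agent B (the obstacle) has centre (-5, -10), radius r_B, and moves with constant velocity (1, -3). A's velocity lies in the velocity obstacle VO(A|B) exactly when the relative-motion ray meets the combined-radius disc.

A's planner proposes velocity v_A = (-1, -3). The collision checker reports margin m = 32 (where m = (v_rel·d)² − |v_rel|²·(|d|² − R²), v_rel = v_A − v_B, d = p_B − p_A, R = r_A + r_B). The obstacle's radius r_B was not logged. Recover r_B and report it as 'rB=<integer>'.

m = 32
d = (-11, 1);  v_rel = (-2, 0),  |v_rel|² = 4
v_rel×d = (-2)·(1) − (0)·(-11) = -2
since m = R²·4 − (-2)²:  R² = (4 + 32) / 4 = 9
R = √9 = 3  ⇒  r_B = 3 − 2 = 1

rB=1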